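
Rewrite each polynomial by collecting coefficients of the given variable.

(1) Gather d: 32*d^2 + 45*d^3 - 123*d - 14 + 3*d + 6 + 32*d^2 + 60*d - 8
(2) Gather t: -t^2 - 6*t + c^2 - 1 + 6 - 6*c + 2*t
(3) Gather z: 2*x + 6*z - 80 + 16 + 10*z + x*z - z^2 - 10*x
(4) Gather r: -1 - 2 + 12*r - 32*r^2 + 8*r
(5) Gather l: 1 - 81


(1) = 45*d^3 + 64*d^2 - 60*d - 16
(2) = c^2 - 6*c - t^2 - 4*t + 5
(3) = -8*x - z^2 + z*(x + 16) - 64
(4) = -32*r^2 + 20*r - 3
(5) = -80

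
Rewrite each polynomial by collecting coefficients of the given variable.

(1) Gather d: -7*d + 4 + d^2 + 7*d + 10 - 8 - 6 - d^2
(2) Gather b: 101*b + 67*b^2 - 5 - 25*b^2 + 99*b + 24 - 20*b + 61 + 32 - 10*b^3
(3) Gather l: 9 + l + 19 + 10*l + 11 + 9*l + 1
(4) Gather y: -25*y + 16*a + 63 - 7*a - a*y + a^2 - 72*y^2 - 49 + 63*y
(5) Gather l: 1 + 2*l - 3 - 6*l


(1) = 0
(2) = -10*b^3 + 42*b^2 + 180*b + 112
(3) = 20*l + 40
(4) = a^2 + 9*a - 72*y^2 + y*(38 - a) + 14
(5) = -4*l - 2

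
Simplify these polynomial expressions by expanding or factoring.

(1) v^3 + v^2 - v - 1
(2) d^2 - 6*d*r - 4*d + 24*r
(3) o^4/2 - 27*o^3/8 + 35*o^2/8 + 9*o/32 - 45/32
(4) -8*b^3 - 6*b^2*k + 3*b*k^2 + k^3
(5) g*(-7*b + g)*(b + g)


(1) = (v - 1)*(v + 1)^2
(2) = (d - 4)*(d - 6*r)
(3) = (o/2 + 1/4)*(o - 5)*(o - 3/2)*(o - 3/4)
(4) = (-2*b + k)*(b + k)*(4*b + k)
(5) = -7*b^2*g - 6*b*g^2 + g^3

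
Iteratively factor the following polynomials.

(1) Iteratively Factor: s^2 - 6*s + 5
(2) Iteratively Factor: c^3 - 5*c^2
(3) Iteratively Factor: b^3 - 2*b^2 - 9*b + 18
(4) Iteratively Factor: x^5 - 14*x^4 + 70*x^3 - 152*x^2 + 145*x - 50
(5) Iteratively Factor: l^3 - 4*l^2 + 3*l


(1) = (s - 5)*(s - 1)
(2) = (c)*(c^2 - 5*c) = c*(c - 5)*(c)
(3) = (b + 3)*(b^2 - 5*b + 6) = (b - 3)*(b + 3)*(b - 2)
(4) = (x - 2)*(x^4 - 12*x^3 + 46*x^2 - 60*x + 25) = (x - 5)*(x - 2)*(x^3 - 7*x^2 + 11*x - 5) = (x - 5)^2*(x - 2)*(x^2 - 2*x + 1) = (x - 5)^2*(x - 2)*(x - 1)*(x - 1)
(5) = (l)*(l^2 - 4*l + 3) = l*(l - 3)*(l - 1)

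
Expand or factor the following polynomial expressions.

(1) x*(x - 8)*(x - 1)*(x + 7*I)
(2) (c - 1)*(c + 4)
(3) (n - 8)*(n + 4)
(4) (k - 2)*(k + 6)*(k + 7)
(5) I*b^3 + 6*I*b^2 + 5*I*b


(1) = x^4 - 9*x^3 + 7*I*x^3 + 8*x^2 - 63*I*x^2 + 56*I*x
(2) = c^2 + 3*c - 4
(3) = n^2 - 4*n - 32
(4) = k^3 + 11*k^2 + 16*k - 84
(5) = b*(b + 5)*(I*b + I)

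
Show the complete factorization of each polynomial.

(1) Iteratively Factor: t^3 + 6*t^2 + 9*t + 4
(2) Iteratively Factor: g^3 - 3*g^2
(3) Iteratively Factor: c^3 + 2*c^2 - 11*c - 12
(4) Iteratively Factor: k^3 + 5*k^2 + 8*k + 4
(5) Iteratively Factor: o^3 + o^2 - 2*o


(1) = (t + 1)*(t^2 + 5*t + 4) = (t + 1)^2*(t + 4)
(2) = (g - 3)*(g^2) = g*(g - 3)*(g)
(3) = (c + 4)*(c^2 - 2*c - 3) = (c + 1)*(c + 4)*(c - 3)
(4) = (k + 1)*(k^2 + 4*k + 4) = (k + 1)*(k + 2)*(k + 2)
(5) = (o + 2)*(o^2 - o) = o*(o + 2)*(o - 1)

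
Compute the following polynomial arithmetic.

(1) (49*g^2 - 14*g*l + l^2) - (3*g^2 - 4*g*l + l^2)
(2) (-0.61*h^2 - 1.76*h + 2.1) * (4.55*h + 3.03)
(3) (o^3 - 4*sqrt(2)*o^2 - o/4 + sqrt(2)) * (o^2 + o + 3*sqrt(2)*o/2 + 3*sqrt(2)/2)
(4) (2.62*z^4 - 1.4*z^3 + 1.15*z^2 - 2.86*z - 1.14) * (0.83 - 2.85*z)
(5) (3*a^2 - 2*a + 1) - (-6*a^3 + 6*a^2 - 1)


(1) = 46*g^2 - 10*g*l
(2) = -2.7755*h^3 - 9.8563*h^2 + 4.2222*h + 6.363
(3) = o^5 - 5*sqrt(2)*o^4/2 + o^4 - 49*o^3/4 - 5*sqrt(2)*o^3/2 - 49*o^2/4 + 5*sqrt(2)*o^2/8 + 5*sqrt(2)*o/8 + 3*o + 3
(4) = -7.467*z^5 + 6.1646*z^4 - 4.4395*z^3 + 9.1055*z^2 + 0.8752*z - 0.9462
(5) = 6*a^3 - 3*a^2 - 2*a + 2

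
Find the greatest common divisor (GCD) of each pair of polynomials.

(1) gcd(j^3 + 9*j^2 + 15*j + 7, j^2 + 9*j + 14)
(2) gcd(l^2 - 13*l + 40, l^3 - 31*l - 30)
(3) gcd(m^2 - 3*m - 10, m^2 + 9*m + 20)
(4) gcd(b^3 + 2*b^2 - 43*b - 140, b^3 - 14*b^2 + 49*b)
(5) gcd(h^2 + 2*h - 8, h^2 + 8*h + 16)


(1) = j + 7
(2) = 1
(3) = gcd((m - 5)*(m + 2), (m + 4)*(m + 5)) = 1
(4) = b - 7
(5) = gcd((h - 2)*(h + 4), (h + 4)^2) = h + 4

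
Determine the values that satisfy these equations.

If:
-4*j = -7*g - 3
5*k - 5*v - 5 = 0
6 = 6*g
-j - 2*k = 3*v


Then:
g = 1
j = 5/2
k = 1/10
v = -9/10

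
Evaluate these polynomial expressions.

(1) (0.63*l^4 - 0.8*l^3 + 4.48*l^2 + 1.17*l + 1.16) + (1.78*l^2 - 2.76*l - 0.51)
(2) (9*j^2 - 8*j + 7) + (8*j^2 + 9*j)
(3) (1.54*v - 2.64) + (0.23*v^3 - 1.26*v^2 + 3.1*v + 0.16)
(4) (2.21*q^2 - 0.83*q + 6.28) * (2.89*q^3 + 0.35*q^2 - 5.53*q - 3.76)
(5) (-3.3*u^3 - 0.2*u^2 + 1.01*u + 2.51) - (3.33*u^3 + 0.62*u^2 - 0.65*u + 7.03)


(1) = 0.63*l^4 - 0.8*l^3 + 6.26*l^2 - 1.59*l + 0.65
(2) = 17*j^2 + j + 7
(3) = 0.23*v^3 - 1.26*v^2 + 4.64*v - 2.48
(4) = 6.3869*q^5 - 1.6252*q^4 + 5.6374*q^3 - 1.5217*q^2 - 31.6076*q - 23.6128
(5) = -6.63*u^3 - 0.82*u^2 + 1.66*u - 4.52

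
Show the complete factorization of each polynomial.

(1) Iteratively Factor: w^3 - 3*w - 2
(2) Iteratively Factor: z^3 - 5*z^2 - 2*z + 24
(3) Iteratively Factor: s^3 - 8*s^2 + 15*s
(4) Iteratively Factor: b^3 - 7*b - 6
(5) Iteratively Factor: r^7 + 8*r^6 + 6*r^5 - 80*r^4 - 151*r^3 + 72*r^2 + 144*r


(1) = (w - 2)*(w^2 + 2*w + 1) = (w - 2)*(w + 1)*(w + 1)
(2) = (z - 3)*(z^2 - 2*z - 8) = (z - 3)*(z + 2)*(z - 4)
(3) = (s - 5)*(s^2 - 3*s) = (s - 5)*(s - 3)*(s)
(4) = (b + 2)*(b^2 - 2*b - 3) = (b - 3)*(b + 2)*(b + 1)
(5) = (r + 4)*(r^6 + 4*r^5 - 10*r^4 - 40*r^3 + 9*r^2 + 36*r) = (r + 1)*(r + 4)*(r^5 + 3*r^4 - 13*r^3 - 27*r^2 + 36*r) = (r + 1)*(r + 4)^2*(r^4 - r^3 - 9*r^2 + 9*r) = (r - 3)*(r + 1)*(r + 4)^2*(r^3 + 2*r^2 - 3*r) = r*(r - 3)*(r + 1)*(r + 4)^2*(r^2 + 2*r - 3) = r*(r - 3)*(r - 1)*(r + 1)*(r + 4)^2*(r + 3)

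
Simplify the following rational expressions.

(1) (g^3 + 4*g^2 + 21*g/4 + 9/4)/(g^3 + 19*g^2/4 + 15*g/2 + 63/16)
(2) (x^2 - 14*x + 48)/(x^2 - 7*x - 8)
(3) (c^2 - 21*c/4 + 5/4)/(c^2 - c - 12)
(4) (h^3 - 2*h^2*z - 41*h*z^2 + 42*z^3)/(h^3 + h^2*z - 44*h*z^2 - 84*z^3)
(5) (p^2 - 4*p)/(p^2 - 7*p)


(1) = (4*g + 4)/(4*g + 7)
(2) = (x - 6)/(x + 1)
(3) = (4*c^2 - 21*c + 5)/(4*c^2 - 4*c - 48)
(4) = (h - z)/(h + 2*z)
(5) = (p - 4)/(p - 7)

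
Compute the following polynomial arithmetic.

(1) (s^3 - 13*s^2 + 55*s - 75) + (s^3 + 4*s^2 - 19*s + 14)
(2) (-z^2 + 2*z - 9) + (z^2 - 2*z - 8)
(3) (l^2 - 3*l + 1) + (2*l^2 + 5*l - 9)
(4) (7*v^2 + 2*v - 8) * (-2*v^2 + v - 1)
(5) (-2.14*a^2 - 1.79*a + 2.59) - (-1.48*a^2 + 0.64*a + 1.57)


(1) = 2*s^3 - 9*s^2 + 36*s - 61
(2) = -17
(3) = 3*l^2 + 2*l - 8
(4) = -14*v^4 + 3*v^3 + 11*v^2 - 10*v + 8
(5) = -0.66*a^2 - 2.43*a + 1.02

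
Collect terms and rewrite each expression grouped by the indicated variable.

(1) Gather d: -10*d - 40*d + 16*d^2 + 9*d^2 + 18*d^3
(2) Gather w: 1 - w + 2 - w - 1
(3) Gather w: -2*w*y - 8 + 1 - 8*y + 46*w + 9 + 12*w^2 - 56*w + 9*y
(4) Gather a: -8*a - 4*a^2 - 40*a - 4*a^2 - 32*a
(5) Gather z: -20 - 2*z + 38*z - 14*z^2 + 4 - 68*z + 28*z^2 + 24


(1) = 18*d^3 + 25*d^2 - 50*d
(2) = 2 - 2*w
(3) = 12*w^2 + w*(-2*y - 10) + y + 2
(4) = -8*a^2 - 80*a
(5) = 14*z^2 - 32*z + 8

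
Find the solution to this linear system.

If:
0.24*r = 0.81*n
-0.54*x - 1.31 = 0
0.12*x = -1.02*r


Then:
n = 0.08
r = 0.29
x = -2.43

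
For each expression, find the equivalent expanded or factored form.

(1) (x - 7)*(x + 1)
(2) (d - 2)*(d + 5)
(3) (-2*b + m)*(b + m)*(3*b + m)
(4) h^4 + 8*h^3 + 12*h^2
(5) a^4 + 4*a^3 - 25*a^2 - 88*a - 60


(1) = x^2 - 6*x - 7
(2) = d^2 + 3*d - 10
(3) = -6*b^3 - 5*b^2*m + 2*b*m^2 + m^3
(4) = h^2*(h + 2)*(h + 6)
(5) = (a - 5)*(a + 1)*(a + 2)*(a + 6)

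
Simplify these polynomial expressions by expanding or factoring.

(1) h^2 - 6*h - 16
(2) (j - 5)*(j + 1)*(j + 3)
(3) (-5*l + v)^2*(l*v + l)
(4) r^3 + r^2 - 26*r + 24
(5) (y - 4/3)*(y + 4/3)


(1) = (h - 8)*(h + 2)
(2) = j^3 - j^2 - 17*j - 15
(3) = 25*l^3*v + 25*l^3 - 10*l^2*v^2 - 10*l^2*v + l*v^3 + l*v^2
(4) = (r - 4)*(r - 1)*(r + 6)
(5) = y^2 - 16/9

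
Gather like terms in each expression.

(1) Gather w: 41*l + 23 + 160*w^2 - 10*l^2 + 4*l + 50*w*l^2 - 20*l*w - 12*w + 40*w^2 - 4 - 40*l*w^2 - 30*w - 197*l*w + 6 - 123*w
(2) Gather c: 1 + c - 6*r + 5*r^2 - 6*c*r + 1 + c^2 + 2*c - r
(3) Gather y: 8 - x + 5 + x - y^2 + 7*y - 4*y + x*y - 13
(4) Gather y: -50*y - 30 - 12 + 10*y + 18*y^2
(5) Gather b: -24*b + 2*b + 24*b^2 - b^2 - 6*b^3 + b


(1) = -10*l^2 + 45*l + w^2*(200 - 40*l) + w*(50*l^2 - 217*l - 165) + 25
(2) = c^2 + c*(3 - 6*r) + 5*r^2 - 7*r + 2
(3) = -y^2 + y*(x + 3)
(4) = 18*y^2 - 40*y - 42
(5) = -6*b^3 + 23*b^2 - 21*b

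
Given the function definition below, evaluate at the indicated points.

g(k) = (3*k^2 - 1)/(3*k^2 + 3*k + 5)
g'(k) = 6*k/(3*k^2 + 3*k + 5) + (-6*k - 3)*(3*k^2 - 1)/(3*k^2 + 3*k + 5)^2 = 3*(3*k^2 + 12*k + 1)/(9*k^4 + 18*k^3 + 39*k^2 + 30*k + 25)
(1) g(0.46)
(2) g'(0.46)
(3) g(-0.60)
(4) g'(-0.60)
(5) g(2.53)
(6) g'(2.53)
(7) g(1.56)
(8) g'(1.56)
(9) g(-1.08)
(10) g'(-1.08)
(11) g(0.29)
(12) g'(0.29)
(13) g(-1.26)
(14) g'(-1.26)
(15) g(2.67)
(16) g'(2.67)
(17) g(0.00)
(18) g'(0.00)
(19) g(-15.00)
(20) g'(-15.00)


(1) = -0.05
(2) = 0.44
(3) = 0.02
(4) = -0.84
(5) = 0.57
(6) = 0.15
(7) = 0.37
(8) = 0.28
(9) = 0.48
(10) = -0.92
(11) = -0.12
(12) = 0.38
(13) = 0.63
(14) = -0.78
(15) = 0.59
(16) = 0.14
(17) = -0.20
(18) = 0.12
(19) = 1.06
(20) = 0.00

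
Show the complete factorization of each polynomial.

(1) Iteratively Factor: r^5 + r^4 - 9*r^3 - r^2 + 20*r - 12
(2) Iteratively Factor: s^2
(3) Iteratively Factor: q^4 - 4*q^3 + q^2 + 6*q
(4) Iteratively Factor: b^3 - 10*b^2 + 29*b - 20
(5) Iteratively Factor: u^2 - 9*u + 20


(1) = (r - 2)*(r^4 + 3*r^3 - 3*r^2 - 7*r + 6) = (r - 2)*(r + 3)*(r^3 - 3*r + 2) = (r - 2)*(r - 1)*(r + 3)*(r^2 + r - 2) = (r - 2)*(r - 1)*(r + 2)*(r + 3)*(r - 1)
(2) = (s)*(s)
(3) = (q - 2)*(q^3 - 2*q^2 - 3*q) = q*(q - 2)*(q^2 - 2*q - 3) = q*(q - 2)*(q + 1)*(q - 3)
(4) = (b - 4)*(b^2 - 6*b + 5) = (b - 4)*(b - 1)*(b - 5)
(5) = (u - 4)*(u - 5)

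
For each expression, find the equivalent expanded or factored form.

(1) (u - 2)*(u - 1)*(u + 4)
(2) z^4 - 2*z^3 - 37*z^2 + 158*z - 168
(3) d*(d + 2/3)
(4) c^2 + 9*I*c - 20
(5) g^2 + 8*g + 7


(1) = u^3 + u^2 - 10*u + 8
(2) = (z - 4)*(z - 3)*(z - 2)*(z + 7)
(3) = d^2 + 2*d/3
(4) = (c + 4*I)*(c + 5*I)
(5) = (g + 1)*(g + 7)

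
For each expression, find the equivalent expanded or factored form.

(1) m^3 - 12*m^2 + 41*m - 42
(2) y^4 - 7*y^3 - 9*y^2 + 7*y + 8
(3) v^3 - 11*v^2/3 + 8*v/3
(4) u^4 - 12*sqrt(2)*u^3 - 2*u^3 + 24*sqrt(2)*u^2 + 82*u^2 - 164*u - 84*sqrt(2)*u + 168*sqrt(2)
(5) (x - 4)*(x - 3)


(1) = (m - 7)*(m - 3)*(m - 2)
(2) = (y - 8)*(y - 1)*(y + 1)^2
(3) = v*(v - 8/3)*(v - 1)
(4) = (u - 2)*(u - 7*sqrt(2))*(u - 3*sqrt(2))*(u - 2*sqrt(2))
(5) = x^2 - 7*x + 12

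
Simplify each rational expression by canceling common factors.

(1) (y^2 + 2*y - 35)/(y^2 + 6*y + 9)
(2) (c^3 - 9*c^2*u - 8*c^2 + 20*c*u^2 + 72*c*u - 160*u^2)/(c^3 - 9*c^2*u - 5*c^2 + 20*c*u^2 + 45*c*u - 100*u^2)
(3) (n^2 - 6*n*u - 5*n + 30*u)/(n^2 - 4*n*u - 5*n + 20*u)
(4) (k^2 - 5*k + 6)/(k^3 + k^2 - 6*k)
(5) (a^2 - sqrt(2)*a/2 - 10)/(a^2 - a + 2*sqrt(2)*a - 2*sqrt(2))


(1) = (y^2 + 2*y - 35)/(y^2 + 6*y + 9)
(2) = (c - 8)/(c - 5)
(3) = (-n + 6*u)/(-n + 4*u)
(4) = (k - 3)/(k^2 + 3*k)
(5) = (2*a - 5*sqrt(2))/(2*a - 2)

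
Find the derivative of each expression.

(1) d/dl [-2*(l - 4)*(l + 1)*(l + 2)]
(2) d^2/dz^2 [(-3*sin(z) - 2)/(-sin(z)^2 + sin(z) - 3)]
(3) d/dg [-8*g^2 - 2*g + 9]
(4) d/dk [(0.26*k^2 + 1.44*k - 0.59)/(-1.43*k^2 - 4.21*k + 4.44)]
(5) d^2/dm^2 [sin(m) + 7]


(1) = -6*l^2 + 4*l + 20
(2) = (-3*sin(z)^5 - 11*sin(z)^4 + 66*sin(z)^3 + 25*sin(z)^2 - 99*sin(z) + 10)/(sin(z)^2 - sin(z) + 3)^3
(3) = -16*g - 2
(4) = (0.9646*k^2 + 0.6214*k + 3.9097)/(2.0449*k^4 + 12.0406*k^3 + 5.0257*k^2 - 37.3848*k + 19.7136)
(5) = -sin(m)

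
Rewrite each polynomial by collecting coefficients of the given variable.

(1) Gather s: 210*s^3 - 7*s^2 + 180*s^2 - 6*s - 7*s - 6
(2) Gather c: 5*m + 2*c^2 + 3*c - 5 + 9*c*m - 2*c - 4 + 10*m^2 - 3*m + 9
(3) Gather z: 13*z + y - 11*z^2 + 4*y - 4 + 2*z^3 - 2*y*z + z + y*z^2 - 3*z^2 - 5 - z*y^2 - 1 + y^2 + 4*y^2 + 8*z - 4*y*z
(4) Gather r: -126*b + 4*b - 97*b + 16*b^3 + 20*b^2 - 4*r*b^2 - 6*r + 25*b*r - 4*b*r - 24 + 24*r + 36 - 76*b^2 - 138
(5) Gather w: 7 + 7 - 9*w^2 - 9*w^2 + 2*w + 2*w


(1) = 210*s^3 + 173*s^2 - 13*s - 6
(2) = 2*c^2 + c*(9*m + 1) + 10*m^2 + 2*m
(3) = 5*y^2 + 5*y + 2*z^3 + z^2*(y - 14) + z*(-y^2 - 6*y + 22) - 10
(4) = 16*b^3 - 56*b^2 - 219*b + r*(-4*b^2 + 21*b + 18) - 126
(5) = -18*w^2 + 4*w + 14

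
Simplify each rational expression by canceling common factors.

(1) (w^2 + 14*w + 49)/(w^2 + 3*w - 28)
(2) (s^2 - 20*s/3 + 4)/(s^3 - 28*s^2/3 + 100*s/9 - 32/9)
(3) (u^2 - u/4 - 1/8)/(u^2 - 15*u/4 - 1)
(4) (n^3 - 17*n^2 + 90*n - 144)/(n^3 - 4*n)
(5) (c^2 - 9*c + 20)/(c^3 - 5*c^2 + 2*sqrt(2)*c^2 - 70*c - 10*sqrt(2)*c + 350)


(1) = (w + 7)/(w - 4)
(2) = (3*s - 18)/(3*s^2 - 26*s + 16)
(3) = (2*u - 1)/(2*u - 8)
(4) = (n^3 - 17*n^2 + 90*n - 144)/(n^3 - 4*n)
(5) = (c - 4)/(c^2 + 2*sqrt(2)*c - 70)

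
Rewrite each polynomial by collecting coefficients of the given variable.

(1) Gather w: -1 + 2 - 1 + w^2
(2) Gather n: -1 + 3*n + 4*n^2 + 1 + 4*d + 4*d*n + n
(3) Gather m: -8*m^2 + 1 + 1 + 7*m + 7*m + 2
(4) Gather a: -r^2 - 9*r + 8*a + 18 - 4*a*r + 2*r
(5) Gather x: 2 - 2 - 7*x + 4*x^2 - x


(1) = w^2
(2) = 4*d + 4*n^2 + n*(4*d + 4)
(3) = -8*m^2 + 14*m + 4
(4) = a*(8 - 4*r) - r^2 - 7*r + 18
(5) = 4*x^2 - 8*x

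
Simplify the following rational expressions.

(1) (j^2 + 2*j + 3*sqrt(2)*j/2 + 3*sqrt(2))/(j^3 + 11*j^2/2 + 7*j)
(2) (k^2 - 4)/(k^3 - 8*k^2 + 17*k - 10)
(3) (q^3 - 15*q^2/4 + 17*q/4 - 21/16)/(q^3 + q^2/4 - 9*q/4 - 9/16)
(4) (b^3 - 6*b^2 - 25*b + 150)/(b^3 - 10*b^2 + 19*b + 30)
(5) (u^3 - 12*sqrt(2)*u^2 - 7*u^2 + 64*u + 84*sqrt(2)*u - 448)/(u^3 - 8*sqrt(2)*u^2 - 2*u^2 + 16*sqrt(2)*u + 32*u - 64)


(1) = (4*j + 6*sqrt(2))/(4*j^2 + 14*j)
(2) = (k + 2)/(k^2 - 6*k + 5)
(3) = (8*q^2 - 18*q + 7)/(8*q^2 + 14*q + 3)
(4) = (b + 5)/(b + 1)
(5) = (u^2 + u*(-8*sqrt(2) - 7) + 56*sqrt(2))/(u^2 + u*(-4*sqrt(2) - 2) + 8*sqrt(2))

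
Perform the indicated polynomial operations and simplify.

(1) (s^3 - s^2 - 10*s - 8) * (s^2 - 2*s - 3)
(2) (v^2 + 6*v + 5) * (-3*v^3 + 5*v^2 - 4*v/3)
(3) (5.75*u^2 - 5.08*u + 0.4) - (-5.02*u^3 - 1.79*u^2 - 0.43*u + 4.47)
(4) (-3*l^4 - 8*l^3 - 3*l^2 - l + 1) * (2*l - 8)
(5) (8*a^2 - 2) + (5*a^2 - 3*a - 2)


(1) = s^5 - 3*s^4 - 11*s^3 + 15*s^2 + 46*s + 24
(2) = -3*v^5 - 13*v^4 + 41*v^3/3 + 17*v^2 - 20*v/3
(3) = 5.02*u^3 + 7.54*u^2 - 4.65*u - 4.07
(4) = -6*l^5 + 8*l^4 + 58*l^3 + 22*l^2 + 10*l - 8
(5) = 13*a^2 - 3*a - 4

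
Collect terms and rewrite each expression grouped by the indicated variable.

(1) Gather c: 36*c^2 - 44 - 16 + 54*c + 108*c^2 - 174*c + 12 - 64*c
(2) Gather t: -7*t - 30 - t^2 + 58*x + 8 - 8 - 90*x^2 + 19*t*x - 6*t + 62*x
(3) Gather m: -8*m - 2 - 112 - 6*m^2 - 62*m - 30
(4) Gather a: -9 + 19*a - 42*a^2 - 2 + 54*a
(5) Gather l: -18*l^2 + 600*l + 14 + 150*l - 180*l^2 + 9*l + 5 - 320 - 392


(1) = 144*c^2 - 184*c - 48
(2) = -t^2 + t*(19*x - 13) - 90*x^2 + 120*x - 30
(3) = -6*m^2 - 70*m - 144
(4) = -42*a^2 + 73*a - 11
(5) = -198*l^2 + 759*l - 693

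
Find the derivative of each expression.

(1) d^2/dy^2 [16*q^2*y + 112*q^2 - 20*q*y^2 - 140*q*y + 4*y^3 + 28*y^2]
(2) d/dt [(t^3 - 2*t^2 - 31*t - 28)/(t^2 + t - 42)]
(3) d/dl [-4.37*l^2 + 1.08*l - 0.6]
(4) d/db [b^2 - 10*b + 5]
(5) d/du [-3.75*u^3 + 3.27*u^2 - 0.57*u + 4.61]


(1) = -40*q + 24*y + 56
(2) = (t^4 + 2*t^3 - 97*t^2 + 224*t + 1330)/(t^4 + 2*t^3 - 83*t^2 - 84*t + 1764)
(3) = 1.08 - 8.74*l
(4) = 2*b - 10
(5) = -11.25*u^2 + 6.54*u - 0.57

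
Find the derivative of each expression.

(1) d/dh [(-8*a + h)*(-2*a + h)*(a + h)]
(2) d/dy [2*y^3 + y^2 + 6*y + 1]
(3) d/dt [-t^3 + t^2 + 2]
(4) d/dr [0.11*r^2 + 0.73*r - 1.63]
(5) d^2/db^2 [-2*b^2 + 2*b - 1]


(1) = 6*a^2 - 18*a*h + 3*h^2
(2) = 6*y^2 + 2*y + 6
(3) = t*(2 - 3*t)
(4) = 0.22*r + 0.73
(5) = -4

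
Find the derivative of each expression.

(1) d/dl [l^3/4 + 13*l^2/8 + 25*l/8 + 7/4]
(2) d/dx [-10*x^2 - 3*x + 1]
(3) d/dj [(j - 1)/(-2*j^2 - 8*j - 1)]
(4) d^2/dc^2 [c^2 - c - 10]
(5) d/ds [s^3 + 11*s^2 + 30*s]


(1) = 3*l^2/4 + 13*l/4 + 25/8
(2) = -20*x - 3
(3) = (-2*j^2 - 8*j + 4*(j - 1)*(j + 2) - 1)/(2*j^2 + 8*j + 1)^2
(4) = 2
(5) = 3*s^2 + 22*s + 30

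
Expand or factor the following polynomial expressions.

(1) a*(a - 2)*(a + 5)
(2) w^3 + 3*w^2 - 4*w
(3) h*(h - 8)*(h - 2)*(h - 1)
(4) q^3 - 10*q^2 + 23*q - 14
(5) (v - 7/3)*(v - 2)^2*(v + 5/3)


(1) = a^3 + 3*a^2 - 10*a
(2) = w*(w - 1)*(w + 4)
(3) = h^4 - 11*h^3 + 26*h^2 - 16*h
(4) = (q - 7)*(q - 2)*(q - 1)
(5) = v^4 - 14*v^3/3 + 25*v^2/9 + 116*v/9 - 140/9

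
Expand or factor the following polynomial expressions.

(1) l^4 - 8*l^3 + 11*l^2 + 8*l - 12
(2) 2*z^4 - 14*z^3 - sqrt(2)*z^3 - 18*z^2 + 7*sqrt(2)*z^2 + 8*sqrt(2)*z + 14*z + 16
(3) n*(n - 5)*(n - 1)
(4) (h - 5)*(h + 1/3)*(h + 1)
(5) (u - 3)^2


(1) = (l - 6)*(l - 2)*(l - 1)*(l + 1)
(2) = (z - 8)*(z - sqrt(2))*(sqrt(2)*z + 1)*(sqrt(2)*z + sqrt(2))
(3) = n^3 - 6*n^2 + 5*n
(4) = h^3 - 11*h^2/3 - 19*h/3 - 5/3
(5) = u^2 - 6*u + 9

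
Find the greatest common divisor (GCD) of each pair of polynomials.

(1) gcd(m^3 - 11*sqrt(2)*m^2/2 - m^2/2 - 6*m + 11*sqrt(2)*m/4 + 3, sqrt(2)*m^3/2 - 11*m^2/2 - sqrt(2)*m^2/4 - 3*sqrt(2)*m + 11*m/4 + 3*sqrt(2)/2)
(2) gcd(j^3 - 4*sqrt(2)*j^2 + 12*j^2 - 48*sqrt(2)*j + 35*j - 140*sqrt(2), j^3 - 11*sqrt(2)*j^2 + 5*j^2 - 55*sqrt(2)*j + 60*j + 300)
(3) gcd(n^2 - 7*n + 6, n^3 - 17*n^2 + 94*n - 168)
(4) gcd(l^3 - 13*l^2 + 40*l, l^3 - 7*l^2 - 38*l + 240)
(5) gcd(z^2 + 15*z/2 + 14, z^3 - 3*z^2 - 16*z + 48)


(1) = gcd((m - 1/2)*(m - 6*sqrt(2))*(m + sqrt(2)/2), (m - 1/2)*(m - 6*sqrt(2))*(sqrt(2)*m/2 + 1/2)) = m^3 + m^2*(-11*sqrt(2)/2 - 1/2) + m*(-6 + 11*sqrt(2)/4) + 3
(2) = j + 5
(3) = n - 6
(4) = gcd(l*(l - 8)*(l - 5), (l - 8)*(l - 5)*(l + 6)) = l^2 - 13*l + 40
(5) = z + 4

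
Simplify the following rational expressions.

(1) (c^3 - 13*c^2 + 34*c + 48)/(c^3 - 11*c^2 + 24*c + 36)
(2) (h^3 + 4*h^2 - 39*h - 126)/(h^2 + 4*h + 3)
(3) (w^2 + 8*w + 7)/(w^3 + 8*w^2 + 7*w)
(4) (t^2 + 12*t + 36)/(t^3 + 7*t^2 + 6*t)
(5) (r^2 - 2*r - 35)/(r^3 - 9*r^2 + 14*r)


(1) = (c - 8)/(c - 6)
(2) = (h^2 + h - 42)/(h + 1)
(3) = 1/w
(4) = (t + 6)/(t^2 + t)
(5) = (r + 5)/(r^2 - 2*r)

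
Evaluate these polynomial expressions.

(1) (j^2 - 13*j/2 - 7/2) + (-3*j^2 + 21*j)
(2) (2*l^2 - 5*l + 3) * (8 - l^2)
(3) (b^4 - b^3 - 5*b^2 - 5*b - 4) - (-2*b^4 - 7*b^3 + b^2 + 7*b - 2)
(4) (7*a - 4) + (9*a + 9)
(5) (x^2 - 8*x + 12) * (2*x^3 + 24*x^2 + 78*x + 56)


(1) = -2*j^2 + 29*j/2 - 7/2
(2) = -2*l^4 + 5*l^3 + 13*l^2 - 40*l + 24
(3) = 3*b^4 + 6*b^3 - 6*b^2 - 12*b - 2
(4) = 16*a + 5
(5) = 2*x^5 + 8*x^4 - 90*x^3 - 280*x^2 + 488*x + 672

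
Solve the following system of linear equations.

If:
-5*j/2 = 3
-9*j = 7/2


Then:
No Solution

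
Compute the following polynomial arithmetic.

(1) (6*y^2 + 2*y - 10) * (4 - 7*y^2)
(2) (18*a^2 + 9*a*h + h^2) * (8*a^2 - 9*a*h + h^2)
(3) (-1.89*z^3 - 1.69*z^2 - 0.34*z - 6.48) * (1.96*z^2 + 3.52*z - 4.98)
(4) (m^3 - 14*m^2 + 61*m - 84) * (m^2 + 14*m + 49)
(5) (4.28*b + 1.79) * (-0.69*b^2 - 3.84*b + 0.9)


(1) = -42*y^4 - 14*y^3 + 94*y^2 + 8*y - 40
(2) = 144*a^4 - 90*a^3*h - 55*a^2*h^2 + h^4
(3) = -3.7044*z^5 - 9.9652*z^4 + 2.797*z^3 - 5.4814*z^2 - 21.1164*z + 32.2704
(4) = m^5 - 86*m^3 + 84*m^2 + 1813*m - 4116
(5) = -2.9532*b^3 - 17.6703*b^2 - 3.0216*b + 1.611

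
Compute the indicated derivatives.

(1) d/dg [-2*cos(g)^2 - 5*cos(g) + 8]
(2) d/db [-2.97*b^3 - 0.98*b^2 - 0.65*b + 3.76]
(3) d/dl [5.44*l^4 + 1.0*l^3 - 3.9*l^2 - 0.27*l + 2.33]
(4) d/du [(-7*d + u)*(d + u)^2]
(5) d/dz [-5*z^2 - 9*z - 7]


(1) = (4*cos(g) + 5)*sin(g)
(2) = -8.91*b^2 - 1.96*b - 0.65
(3) = 21.76*l^3 + 3.0*l^2 - 7.8*l - 0.27
(4) = (-13*d + 3*u)*(d + u)
(5) = -10*z - 9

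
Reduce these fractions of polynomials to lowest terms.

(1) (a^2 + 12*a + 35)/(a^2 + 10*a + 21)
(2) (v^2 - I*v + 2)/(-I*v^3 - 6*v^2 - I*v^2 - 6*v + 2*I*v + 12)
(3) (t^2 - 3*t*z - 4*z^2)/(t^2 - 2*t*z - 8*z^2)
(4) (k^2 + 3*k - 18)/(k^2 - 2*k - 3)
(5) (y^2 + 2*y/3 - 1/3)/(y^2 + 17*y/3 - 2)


(1) = (a + 5)/(a + 3)
(2) = (I*v^2 + v + 2*I)/(v^3 + v^2*(1 - 6*I) + v*(-2 - 6*I) + 12*I)
(3) = (t + z)/(t + 2*z)
(4) = (k + 6)/(k + 1)
(5) = (y + 1)/(y + 6)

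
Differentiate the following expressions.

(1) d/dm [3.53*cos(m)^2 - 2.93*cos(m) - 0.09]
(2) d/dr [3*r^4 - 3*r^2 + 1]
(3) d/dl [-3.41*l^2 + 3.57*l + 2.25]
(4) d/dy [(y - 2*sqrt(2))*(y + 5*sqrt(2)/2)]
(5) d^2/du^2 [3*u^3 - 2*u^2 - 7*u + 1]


(1) = (2.93 - 7.06*cos(m))*sin(m)
(2) = 12*r^3 - 6*r
(3) = 3.57 - 6.82*l
(4) = 2*y + sqrt(2)/2
(5) = 18*u - 4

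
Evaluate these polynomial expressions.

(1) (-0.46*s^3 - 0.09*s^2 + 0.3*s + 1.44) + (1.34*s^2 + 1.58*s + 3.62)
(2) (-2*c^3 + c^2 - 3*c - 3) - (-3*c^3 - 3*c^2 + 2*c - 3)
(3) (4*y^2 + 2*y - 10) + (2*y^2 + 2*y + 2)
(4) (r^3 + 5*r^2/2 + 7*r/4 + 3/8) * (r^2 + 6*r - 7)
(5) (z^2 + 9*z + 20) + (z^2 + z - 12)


(1) = -0.46*s^3 + 1.25*s^2 + 1.88*s + 5.06
(2) = c^3 + 4*c^2 - 5*c
(3) = 6*y^2 + 4*y - 8
(4) = r^5 + 17*r^4/2 + 39*r^3/4 - 53*r^2/8 - 10*r - 21/8
(5) = 2*z^2 + 10*z + 8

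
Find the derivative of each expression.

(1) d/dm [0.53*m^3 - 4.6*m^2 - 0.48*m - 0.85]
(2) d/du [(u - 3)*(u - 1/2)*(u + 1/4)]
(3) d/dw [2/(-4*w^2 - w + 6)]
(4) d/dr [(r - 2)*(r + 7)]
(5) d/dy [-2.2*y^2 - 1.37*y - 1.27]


(1) = 1.59*m^2 - 9.2*m - 0.48
(2) = 3*u^2 - 13*u/2 + 5/8
(3) = 2*(8*w + 1)/(4*w^2 + w - 6)^2
(4) = 2*r + 5
(5) = -4.4*y - 1.37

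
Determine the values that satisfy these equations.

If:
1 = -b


Then:
b = -1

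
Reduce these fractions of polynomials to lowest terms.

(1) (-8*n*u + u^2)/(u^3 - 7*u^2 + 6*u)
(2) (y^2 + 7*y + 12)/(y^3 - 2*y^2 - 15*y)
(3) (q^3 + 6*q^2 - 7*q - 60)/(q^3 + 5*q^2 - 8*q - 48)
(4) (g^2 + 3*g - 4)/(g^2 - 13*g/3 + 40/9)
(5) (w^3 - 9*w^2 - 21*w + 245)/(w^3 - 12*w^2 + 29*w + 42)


(1) = (-8*n + u)/(u^2 - 7*u + 6)
(2) = (y + 4)/(y^2 - 5*y)
(3) = (q + 5)/(q + 4)
(4) = (9*g^2 + 27*g - 36)/(9*g^2 - 39*g + 40)
(5) = (w^2 - 2*w - 35)/(w^2 - 5*w - 6)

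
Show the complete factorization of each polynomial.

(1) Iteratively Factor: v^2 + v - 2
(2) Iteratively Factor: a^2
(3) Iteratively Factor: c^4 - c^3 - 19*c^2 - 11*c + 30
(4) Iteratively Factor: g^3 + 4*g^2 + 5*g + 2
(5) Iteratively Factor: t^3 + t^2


(1) = (v - 1)*(v + 2)
(2) = (a)*(a)
(3) = (c - 1)*(c^3 - 19*c - 30) = (c - 5)*(c - 1)*(c^2 + 5*c + 6) = (c - 5)*(c - 1)*(c + 2)*(c + 3)
(4) = (g + 1)*(g^2 + 3*g + 2) = (g + 1)*(g + 2)*(g + 1)
(5) = (t + 1)*(t^2) = t*(t + 1)*(t)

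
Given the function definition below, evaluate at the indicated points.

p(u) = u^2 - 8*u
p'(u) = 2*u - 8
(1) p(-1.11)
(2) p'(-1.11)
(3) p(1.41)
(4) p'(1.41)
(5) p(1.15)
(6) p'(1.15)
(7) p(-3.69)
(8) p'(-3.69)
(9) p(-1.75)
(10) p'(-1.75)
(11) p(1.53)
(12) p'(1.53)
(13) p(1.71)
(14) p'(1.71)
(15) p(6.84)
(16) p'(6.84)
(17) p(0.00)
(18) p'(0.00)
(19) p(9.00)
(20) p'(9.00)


(1) = 10.11
(2) = -10.22
(3) = -9.29
(4) = -5.18
(5) = -7.88
(6) = -5.70
(7) = 43.14
(8) = -15.38
(9) = 17.06
(10) = -11.50
(11) = -9.90
(12) = -4.94
(13) = -10.76
(14) = -4.58
(15) = -7.93
(16) = 5.68
(17) = 0.00
(18) = -8.00
(19) = 9.00
(20) = 10.00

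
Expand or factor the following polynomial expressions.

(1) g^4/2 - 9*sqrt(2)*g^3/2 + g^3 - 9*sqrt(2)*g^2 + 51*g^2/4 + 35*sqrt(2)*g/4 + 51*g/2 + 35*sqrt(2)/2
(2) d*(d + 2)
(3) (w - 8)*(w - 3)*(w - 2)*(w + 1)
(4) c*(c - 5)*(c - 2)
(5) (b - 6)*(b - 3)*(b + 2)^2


(1) = (g - 7*sqrt(2))*(g - 5*sqrt(2)/2)*(sqrt(2)*g/2 + 1/2)*(sqrt(2)*g/2 + sqrt(2))
(2) = d^2 + 2*d
(3) = w^4 - 12*w^3 + 33*w^2 - 2*w - 48
(4) = c^3 - 7*c^2 + 10*c
(5) = b^4 - 5*b^3 - 14*b^2 + 36*b + 72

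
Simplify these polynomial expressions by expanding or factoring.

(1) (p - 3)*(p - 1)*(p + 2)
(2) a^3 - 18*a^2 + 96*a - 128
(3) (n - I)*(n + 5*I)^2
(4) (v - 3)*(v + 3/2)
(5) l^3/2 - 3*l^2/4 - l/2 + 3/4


(1) = p^3 - 2*p^2 - 5*p + 6
(2) = (a - 8)^2*(a - 2)
(3) = n^3 + 9*I*n^2 - 15*n + 25*I
(4) = v^2 - 3*v/2 - 9/2
(5) = (l/2 + 1/2)*(l - 3/2)*(l - 1)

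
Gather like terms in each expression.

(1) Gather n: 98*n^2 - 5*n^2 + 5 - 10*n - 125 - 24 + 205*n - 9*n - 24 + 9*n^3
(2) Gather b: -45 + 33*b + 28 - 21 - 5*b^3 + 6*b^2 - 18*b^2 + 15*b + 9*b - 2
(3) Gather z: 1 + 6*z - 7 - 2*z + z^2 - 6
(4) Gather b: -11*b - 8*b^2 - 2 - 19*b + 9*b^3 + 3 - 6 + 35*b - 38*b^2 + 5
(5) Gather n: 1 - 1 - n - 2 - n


(1) = 9*n^3 + 93*n^2 + 186*n - 168
(2) = -5*b^3 - 12*b^2 + 57*b - 40
(3) = z^2 + 4*z - 12
(4) = 9*b^3 - 46*b^2 + 5*b
(5) = -2*n - 2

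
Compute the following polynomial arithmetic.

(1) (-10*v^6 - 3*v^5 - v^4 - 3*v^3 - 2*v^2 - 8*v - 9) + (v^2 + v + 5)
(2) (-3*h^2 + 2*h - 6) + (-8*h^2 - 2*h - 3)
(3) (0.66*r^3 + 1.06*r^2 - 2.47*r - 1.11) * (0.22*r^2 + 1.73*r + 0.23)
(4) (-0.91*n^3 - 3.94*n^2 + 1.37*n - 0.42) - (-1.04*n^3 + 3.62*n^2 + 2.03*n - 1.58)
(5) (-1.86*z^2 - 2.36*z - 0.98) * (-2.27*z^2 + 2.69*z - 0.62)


(1) = -10*v^6 - 3*v^5 - v^4 - 3*v^3 - v^2 - 7*v - 4
(2) = -11*h^2 - 9
(3) = 0.1452*r^5 + 1.375*r^4 + 1.4422*r^3 - 4.2735*r^2 - 2.4884*r - 0.2553
(4) = 0.13*n^3 - 7.56*n^2 - 0.66*n + 1.16
(5) = 4.2222*z^4 + 0.3538*z^3 - 2.9706*z^2 - 1.173*z + 0.6076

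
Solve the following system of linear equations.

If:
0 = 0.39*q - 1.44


Then:
q = 3.69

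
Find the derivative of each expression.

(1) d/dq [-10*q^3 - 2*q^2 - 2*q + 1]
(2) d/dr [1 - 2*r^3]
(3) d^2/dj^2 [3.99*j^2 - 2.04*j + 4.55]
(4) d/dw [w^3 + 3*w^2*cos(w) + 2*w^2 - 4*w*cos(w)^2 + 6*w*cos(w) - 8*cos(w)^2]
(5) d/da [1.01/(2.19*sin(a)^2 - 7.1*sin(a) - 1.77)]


(1) = -30*q^2 - 4*q - 2
(2) = -6*r^2
(3) = 7.98000000000000
(4) = -3*w^2*sin(w) + 3*w^2 + 4*w*sin(2*w) + 6*sqrt(2)*w*cos(w + pi/4) + 4*w + 8*sin(2*w) + 6*cos(w) - 2*cos(2*w) - 2
(5) = (7.171 - 4.4238*sin(a))*cos(a)/(-2.19*sin(a)^2 + 7.1*sin(a) + 1.77)^2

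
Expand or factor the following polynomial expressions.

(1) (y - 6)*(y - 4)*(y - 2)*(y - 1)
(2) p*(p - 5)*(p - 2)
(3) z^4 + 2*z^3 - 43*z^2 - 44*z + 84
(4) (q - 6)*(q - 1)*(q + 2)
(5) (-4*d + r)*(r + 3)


(1) = y^4 - 13*y^3 + 56*y^2 - 92*y + 48
(2) = p^3 - 7*p^2 + 10*p
(3) = (z - 6)*(z - 1)*(z + 2)*(z + 7)
(4) = q^3 - 5*q^2 - 8*q + 12
(5) = -4*d*r - 12*d + r^2 + 3*r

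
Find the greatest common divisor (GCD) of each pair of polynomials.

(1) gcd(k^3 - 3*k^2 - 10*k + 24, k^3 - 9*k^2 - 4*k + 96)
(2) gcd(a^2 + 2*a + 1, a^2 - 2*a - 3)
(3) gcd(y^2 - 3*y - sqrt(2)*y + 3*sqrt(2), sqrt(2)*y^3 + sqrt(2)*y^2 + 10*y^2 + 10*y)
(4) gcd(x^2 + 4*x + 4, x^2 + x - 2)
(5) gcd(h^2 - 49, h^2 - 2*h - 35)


(1) = k^2 - k - 12
(2) = gcd((a + 1)^2, (a - 3)*(a + 1)) = a + 1
(3) = gcd((y - 3)*(y - sqrt(2)), y*(y + 5*sqrt(2))*(sqrt(2)*y + sqrt(2))) = 1
(4) = gcd((x + 2)^2, (x - 1)*(x + 2)) = x + 2
(5) = gcd((h - 7)*(h + 7), (h - 7)*(h + 5)) = h - 7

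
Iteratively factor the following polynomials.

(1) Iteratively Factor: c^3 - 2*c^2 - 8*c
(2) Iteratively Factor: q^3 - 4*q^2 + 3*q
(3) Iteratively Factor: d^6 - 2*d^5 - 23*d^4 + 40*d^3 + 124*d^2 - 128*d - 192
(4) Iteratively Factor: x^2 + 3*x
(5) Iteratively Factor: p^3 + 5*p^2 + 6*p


(1) = (c)*(c^2 - 2*c - 8) = c*(c + 2)*(c - 4)
(2) = (q - 3)*(q^2 - q) = (q - 3)*(q - 1)*(q)
(3) = (d + 2)*(d^5 - 4*d^4 - 15*d^3 + 70*d^2 - 16*d - 96) = (d + 2)*(d + 4)*(d^4 - 8*d^3 + 17*d^2 + 2*d - 24) = (d - 2)*(d + 2)*(d + 4)*(d^3 - 6*d^2 + 5*d + 12) = (d - 2)*(d + 1)*(d + 2)*(d + 4)*(d^2 - 7*d + 12) = (d - 4)*(d - 2)*(d + 1)*(d + 2)*(d + 4)*(d - 3)
(4) = (x)*(x + 3)
(5) = (p + 2)*(p^2 + 3*p) = (p + 2)*(p + 3)*(p)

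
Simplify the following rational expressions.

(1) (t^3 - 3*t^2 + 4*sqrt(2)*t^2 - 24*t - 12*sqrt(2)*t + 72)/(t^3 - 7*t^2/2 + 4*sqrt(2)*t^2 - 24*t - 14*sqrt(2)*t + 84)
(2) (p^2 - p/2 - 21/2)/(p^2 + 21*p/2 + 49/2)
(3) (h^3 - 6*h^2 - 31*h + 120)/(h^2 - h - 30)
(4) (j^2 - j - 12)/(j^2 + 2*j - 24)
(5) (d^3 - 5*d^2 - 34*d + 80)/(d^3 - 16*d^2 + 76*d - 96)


(1) = (2*t - 6)/(2*t - 7)
(2) = (2*p^2 - p - 21)/(2*p^2 + 21*p + 49)
(3) = (h^2 - 11*h + 24)/(h - 6)
(4) = (j + 3)/(j + 6)
(5) = (d + 5)/(d - 6)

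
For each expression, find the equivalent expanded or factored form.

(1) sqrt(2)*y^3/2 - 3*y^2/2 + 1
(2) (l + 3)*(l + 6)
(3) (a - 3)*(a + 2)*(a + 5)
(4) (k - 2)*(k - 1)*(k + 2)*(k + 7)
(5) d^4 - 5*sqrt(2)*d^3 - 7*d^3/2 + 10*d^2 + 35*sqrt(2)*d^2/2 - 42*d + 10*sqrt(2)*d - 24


(1) = (y - sqrt(2))^2*(sqrt(2)*y/2 + 1/2)
(2) = l^2 + 9*l + 18
(3) = a^3 + 4*a^2 - 11*a - 30
(4) = k^4 + 6*k^3 - 11*k^2 - 24*k + 28
(5) = (d - 4)*(d + 1/2)*(d - 3*sqrt(2))*(d - 2*sqrt(2))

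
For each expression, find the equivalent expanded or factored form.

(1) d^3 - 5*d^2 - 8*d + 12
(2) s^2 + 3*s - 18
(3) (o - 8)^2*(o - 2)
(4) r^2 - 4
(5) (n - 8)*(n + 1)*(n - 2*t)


(1) = (d - 6)*(d - 1)*(d + 2)
(2) = (s - 3)*(s + 6)
(3) = o^3 - 18*o^2 + 96*o - 128
(4) = (r - 2)*(r + 2)
(5) = n^3 - 2*n^2*t - 7*n^2 + 14*n*t - 8*n + 16*t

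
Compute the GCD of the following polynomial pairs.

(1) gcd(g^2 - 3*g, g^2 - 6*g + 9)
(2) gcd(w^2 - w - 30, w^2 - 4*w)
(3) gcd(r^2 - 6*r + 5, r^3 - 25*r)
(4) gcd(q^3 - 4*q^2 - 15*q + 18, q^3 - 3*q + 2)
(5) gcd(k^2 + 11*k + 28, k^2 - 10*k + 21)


(1) = g - 3
(2) = 1
(3) = r - 5
(4) = q - 1
(5) = gcd((k + 4)*(k + 7), (k - 7)*(k - 3)) = 1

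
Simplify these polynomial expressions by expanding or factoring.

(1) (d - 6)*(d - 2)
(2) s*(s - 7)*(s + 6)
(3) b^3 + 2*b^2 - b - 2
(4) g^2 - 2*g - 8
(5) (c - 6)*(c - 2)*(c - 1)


(1) = d^2 - 8*d + 12
(2) = s^3 - s^2 - 42*s
(3) = (b - 1)*(b + 1)*(b + 2)
(4) = (g - 4)*(g + 2)
(5) = c^3 - 9*c^2 + 20*c - 12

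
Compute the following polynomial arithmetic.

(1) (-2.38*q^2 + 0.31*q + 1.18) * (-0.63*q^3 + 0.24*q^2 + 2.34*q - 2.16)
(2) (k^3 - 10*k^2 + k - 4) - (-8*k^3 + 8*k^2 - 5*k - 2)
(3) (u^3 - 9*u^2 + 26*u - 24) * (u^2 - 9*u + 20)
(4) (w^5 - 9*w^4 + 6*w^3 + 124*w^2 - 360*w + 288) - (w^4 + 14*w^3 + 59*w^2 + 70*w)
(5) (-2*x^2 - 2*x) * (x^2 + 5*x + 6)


(1) = 1.4994*q^5 - 0.7665*q^4 - 6.2382*q^3 + 6.1494*q^2 + 2.0916*q - 2.5488
(2) = 9*k^3 - 18*k^2 + 6*k - 2
(3) = u^5 - 18*u^4 + 127*u^3 - 438*u^2 + 736*u - 480
(4) = w^5 - 10*w^4 - 8*w^3 + 65*w^2 - 430*w + 288
(5) = -2*x^4 - 12*x^3 - 22*x^2 - 12*x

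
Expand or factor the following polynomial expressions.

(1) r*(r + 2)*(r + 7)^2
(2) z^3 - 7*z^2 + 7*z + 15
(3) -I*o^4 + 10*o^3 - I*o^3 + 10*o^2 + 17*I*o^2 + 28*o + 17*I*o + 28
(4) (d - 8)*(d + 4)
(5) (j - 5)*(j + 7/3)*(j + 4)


(1) = r^4 + 16*r^3 + 77*r^2 + 98*r
(2) = (z - 5)*(z - 3)*(z + 1)
(3) = (o - I)*(o + 4*I)*(o + 7*I)*(-I*o - I)
(4) = d^2 - 4*d - 32
(5) = j^3 + 4*j^2/3 - 67*j/3 - 140/3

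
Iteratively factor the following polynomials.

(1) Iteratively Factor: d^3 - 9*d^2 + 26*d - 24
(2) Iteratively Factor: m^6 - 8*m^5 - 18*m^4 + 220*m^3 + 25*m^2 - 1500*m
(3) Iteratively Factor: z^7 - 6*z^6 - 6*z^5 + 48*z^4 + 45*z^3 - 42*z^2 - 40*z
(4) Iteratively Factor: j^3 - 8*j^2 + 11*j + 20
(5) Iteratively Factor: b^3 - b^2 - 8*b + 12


(1) = (d - 2)*(d^2 - 7*d + 12) = (d - 3)*(d - 2)*(d - 4)
(2) = (m - 5)*(m^5 - 3*m^4 - 33*m^3 + 55*m^2 + 300*m) = (m - 5)*(m + 3)*(m^4 - 6*m^3 - 15*m^2 + 100*m) = (m - 5)^2*(m + 3)*(m^3 - m^2 - 20*m) = (m - 5)^2*(m + 3)*(m + 4)*(m^2 - 5*m) = m*(m - 5)^2*(m + 3)*(m + 4)*(m - 5)
(3) = (z - 1)*(z^6 - 5*z^5 - 11*z^4 + 37*z^3 + 82*z^2 + 40*z) = z*(z - 1)*(z^5 - 5*z^4 - 11*z^3 + 37*z^2 + 82*z + 40) = z*(z - 4)*(z - 1)*(z^4 - z^3 - 15*z^2 - 23*z - 10) = z*(z - 5)*(z - 4)*(z - 1)*(z^3 + 4*z^2 + 5*z + 2) = z*(z - 5)*(z - 4)*(z - 1)*(z + 2)*(z^2 + 2*z + 1) = z*(z - 5)*(z - 4)*(z - 1)*(z + 1)*(z + 2)*(z + 1)
(4) = (j + 1)*(j^2 - 9*j + 20) = (j - 4)*(j + 1)*(j - 5)
(5) = (b - 2)*(b^2 + b - 6) = (b - 2)*(b + 3)*(b - 2)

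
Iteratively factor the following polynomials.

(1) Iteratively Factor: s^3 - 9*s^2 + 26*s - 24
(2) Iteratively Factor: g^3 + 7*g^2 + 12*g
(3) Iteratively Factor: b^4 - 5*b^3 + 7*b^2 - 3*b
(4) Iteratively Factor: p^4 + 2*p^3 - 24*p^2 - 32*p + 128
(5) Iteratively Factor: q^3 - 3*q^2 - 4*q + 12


(1) = (s - 4)*(s^2 - 5*s + 6) = (s - 4)*(s - 2)*(s - 3)
(2) = (g + 3)*(g^2 + 4*g) = g*(g + 3)*(g + 4)
(3) = (b - 1)*(b^3 - 4*b^2 + 3*b) = (b - 3)*(b - 1)*(b^2 - b) = b*(b - 3)*(b - 1)*(b - 1)
(4) = (p - 4)*(p^3 + 6*p^2 - 32) = (p - 4)*(p + 4)*(p^2 + 2*p - 8) = (p - 4)*(p + 4)^2*(p - 2)
(5) = (q - 3)*(q^2 - 4) = (q - 3)*(q + 2)*(q - 2)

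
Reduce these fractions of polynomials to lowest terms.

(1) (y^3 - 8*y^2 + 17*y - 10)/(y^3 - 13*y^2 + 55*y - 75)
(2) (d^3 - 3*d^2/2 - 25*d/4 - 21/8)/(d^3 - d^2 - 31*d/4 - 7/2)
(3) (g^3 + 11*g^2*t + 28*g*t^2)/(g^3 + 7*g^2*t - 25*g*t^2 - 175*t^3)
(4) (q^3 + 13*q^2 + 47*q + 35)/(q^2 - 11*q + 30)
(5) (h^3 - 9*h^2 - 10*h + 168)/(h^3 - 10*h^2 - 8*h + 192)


(1) = (y^2 - 3*y + 2)/(y^2 - 8*y + 15)
(2) = (2*d + 3)/(2*d + 4)
(3) = (-g^2 - 4*g*t)/(-g^2 + 25*t^2)
(4) = (q^3 + 13*q^2 + 47*q + 35)/(q^2 - 11*q + 30)
(5) = (h - 7)/(h - 8)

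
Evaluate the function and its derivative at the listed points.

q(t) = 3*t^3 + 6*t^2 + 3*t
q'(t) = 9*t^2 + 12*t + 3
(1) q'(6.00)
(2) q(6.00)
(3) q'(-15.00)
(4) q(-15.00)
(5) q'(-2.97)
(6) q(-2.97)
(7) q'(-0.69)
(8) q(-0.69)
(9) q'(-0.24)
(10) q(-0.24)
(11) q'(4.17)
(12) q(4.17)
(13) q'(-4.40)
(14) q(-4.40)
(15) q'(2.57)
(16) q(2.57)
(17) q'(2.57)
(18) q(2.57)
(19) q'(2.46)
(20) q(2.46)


(1) = 399.00
(2) = 882.00
(3) = 1848.00
(4) = -8820.00
(5) = 46.75
(6) = -34.58
(7) = -1.00
(8) = -0.20
(9) = 0.64
(10) = -0.42
(11) = 209.54
(12) = 334.38
(13) = 124.44
(14) = -152.59
(15) = 93.28
(16) = 98.26
(17) = 93.28
(18) = 98.26
(19) = 86.98
(20) = 88.35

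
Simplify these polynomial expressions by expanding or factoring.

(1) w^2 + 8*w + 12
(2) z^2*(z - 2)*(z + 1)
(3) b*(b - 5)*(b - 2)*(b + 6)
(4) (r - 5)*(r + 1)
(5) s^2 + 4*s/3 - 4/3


(1) = (w + 2)*(w + 6)
(2) = z^4 - z^3 - 2*z^2
(3) = b^4 - b^3 - 32*b^2 + 60*b
(4) = r^2 - 4*r - 5
(5) = (s - 2/3)*(s + 2)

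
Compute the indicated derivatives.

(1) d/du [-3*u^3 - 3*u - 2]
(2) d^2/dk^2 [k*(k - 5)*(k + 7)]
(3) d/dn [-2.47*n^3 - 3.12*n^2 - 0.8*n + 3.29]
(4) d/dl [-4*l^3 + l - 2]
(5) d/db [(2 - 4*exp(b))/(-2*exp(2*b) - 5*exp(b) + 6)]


(1) = -9*u^2 - 3
(2) = 6*k + 4
(3) = -7.41*n^2 - 6.24*n - 0.8
(4) = 1 - 12*l^2
(5) = (-8*exp(2*b) + 8*exp(b) - 14)*exp(b)/(4*exp(4*b) + 20*exp(3*b) + exp(2*b) - 60*exp(b) + 36)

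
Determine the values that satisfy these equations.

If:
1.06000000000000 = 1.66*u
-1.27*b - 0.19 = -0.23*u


Then:
b = -0.03
u = 0.64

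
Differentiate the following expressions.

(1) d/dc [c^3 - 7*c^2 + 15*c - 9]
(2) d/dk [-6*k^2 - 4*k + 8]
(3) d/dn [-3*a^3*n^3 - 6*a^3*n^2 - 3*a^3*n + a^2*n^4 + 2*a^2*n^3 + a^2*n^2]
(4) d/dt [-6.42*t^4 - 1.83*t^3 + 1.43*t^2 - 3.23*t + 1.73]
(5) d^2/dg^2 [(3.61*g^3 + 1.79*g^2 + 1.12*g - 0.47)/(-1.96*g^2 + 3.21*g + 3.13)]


(1) = 3*c^2 - 14*c + 15
(2) = -12*k - 4
(3) = a^2*(-9*a*n^2 - 12*a*n - 3*a + 4*n^3 + 6*n^2 + 2*n)
(4) = -25.68*t^3 - 5.49*t^2 + 2.86*t - 3.23
(5) = (-149.81797*g^3 - 272.678958*g^2 - 271.169022*g + 2.885616)/(7.529536*g^6 - 36.994608*g^5 + 24.515484*g^4 + 85.080087*g^3 - 39.149727*g^2 - 94.344147*g - 30.664297)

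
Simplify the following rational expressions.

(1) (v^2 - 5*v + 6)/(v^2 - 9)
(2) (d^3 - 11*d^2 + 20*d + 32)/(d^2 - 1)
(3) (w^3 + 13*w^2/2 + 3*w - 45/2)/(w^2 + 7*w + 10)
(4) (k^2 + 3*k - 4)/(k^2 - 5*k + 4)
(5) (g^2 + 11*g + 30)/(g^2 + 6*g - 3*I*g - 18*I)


(1) = (v - 2)/(v + 3)
(2) = (d^2 - 12*d + 32)/(d - 1)
(3) = (2*w^2 + 3*w - 9)/(2*w + 4)
(4) = (k + 4)/(k - 4)
(5) = (g + 5)/(g - 3*I)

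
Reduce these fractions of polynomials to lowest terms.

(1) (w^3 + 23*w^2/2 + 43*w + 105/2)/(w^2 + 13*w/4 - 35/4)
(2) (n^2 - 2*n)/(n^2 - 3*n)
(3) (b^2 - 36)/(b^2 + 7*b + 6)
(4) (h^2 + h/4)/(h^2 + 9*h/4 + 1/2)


(1) = (4*w^2 + 26*w + 42)/(4*w - 7)
(2) = (n - 2)/(n - 3)
(3) = (b - 6)/(b + 1)
(4) = h/(h + 2)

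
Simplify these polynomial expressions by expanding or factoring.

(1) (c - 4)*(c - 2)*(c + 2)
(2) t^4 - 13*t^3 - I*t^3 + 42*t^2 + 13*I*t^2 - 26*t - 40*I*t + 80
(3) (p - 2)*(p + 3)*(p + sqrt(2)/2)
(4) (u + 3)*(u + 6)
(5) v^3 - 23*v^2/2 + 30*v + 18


(1) = c^3 - 4*c^2 - 4*c + 16
(2) = (t - 8)*(t - 5)*(t - 2*I)*(t + I)
(3) = p^3 + sqrt(2)*p^2/2 + p^2 - 6*p + sqrt(2)*p/2 - 3*sqrt(2)
(4) = u^2 + 9*u + 18
(5) = (v - 6)^2*(v + 1/2)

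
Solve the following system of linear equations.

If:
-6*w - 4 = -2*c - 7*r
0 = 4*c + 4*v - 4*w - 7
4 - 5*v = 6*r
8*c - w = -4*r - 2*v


Then:
c = -629/2212
r = -221/1106
v = 575/553
w = -550/553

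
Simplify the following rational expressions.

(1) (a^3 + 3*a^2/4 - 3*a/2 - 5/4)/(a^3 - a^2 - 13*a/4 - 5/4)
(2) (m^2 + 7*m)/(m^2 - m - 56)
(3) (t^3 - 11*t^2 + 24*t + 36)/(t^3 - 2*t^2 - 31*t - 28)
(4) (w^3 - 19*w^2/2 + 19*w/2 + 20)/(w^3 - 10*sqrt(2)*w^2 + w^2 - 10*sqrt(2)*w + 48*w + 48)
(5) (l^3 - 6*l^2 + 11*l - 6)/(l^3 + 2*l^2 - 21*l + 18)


(1) = (4*a^2 - a - 5)/(4*a^2 - 8*a - 5)
(2) = m/(m - 8)
(3) = (t^2 - 12*t + 36)/(t^2 - 3*t - 28)
(4) = (2*w^2 - 21*w + 40)/(2*w^2 - 20*sqrt(2)*w + 96)
(5) = (l - 2)/(l + 6)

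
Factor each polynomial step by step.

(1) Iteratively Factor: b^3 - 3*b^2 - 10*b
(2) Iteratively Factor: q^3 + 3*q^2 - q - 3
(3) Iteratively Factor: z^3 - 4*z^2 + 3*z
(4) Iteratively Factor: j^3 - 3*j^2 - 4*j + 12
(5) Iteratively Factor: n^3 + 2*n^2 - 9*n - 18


(1) = (b + 2)*(b^2 - 5*b) = (b - 5)*(b + 2)*(b)
(2) = (q + 1)*(q^2 + 2*q - 3) = (q - 1)*(q + 1)*(q + 3)
(3) = (z - 3)*(z^2 - z) = z*(z - 3)*(z - 1)
(4) = (j + 2)*(j^2 - 5*j + 6) = (j - 3)*(j + 2)*(j - 2)
(5) = (n + 2)*(n^2 - 9) = (n - 3)*(n + 2)*(n + 3)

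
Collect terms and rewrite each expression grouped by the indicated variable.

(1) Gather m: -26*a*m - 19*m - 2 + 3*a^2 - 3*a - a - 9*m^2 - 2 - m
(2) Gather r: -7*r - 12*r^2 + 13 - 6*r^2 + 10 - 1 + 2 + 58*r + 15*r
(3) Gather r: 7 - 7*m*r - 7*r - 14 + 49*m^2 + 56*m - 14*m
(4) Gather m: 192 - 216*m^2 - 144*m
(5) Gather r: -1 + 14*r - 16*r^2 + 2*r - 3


(1) = 3*a^2 - 4*a - 9*m^2 + m*(-26*a - 20) - 4
(2) = -18*r^2 + 66*r + 24
(3) = 49*m^2 + 42*m + r*(-7*m - 7) - 7
(4) = -216*m^2 - 144*m + 192
(5) = -16*r^2 + 16*r - 4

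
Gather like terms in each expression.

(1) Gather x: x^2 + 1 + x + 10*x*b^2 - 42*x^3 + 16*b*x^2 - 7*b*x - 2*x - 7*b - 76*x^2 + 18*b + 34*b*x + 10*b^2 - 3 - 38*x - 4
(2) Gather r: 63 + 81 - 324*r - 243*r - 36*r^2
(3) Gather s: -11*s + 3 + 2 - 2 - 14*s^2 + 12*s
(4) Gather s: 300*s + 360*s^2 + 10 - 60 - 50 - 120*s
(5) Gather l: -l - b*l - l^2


(1) = 10*b^2 + 11*b - 42*x^3 + x^2*(16*b - 75) + x*(10*b^2 + 27*b - 39) - 6
(2) = -36*r^2 - 567*r + 144
(3) = -14*s^2 + s + 3
(4) = 360*s^2 + 180*s - 100
(5) = -l^2 + l*(-b - 1)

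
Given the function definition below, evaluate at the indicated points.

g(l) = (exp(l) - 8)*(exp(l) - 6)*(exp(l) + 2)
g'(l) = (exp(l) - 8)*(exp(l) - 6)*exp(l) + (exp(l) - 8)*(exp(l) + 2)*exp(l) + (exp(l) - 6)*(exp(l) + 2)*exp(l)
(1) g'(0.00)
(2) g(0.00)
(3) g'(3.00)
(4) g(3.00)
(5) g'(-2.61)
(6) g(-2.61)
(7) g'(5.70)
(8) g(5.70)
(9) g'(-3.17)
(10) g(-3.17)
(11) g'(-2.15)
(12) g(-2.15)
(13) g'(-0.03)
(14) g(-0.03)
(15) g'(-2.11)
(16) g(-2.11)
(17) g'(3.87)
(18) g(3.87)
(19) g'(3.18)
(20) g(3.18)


(1) = -1.00
(2) = 105.00
(3) = 15028.67
(4) = 3759.65
(5) = 1.34
(6) = 97.41
(7) = 77948309.92
(8) = 25629563.98
(9) = 0.80
(10) = 96.82
(11) = 2.01
(12) = 98.17
(13) = -0.45
(14) = 105.02
(15) = 2.08
(16) = 98.25
(17) = 276378.26
(18) = 83667.43
(19) = 28317.87
(20) = 7542.93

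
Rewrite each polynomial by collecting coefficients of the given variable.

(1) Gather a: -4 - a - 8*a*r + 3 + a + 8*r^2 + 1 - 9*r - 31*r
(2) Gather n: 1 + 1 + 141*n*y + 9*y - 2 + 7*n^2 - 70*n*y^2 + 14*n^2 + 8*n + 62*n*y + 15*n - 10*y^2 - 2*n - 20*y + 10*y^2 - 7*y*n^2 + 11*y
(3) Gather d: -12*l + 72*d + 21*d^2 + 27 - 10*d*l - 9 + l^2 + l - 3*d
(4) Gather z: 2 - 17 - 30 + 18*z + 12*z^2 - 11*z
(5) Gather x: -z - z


(1) = -8*a*r + 8*r^2 - 40*r
(2) = n^2*(21 - 7*y) + n*(-70*y^2 + 203*y + 21)
(3) = 21*d^2 + d*(69 - 10*l) + l^2 - 11*l + 18
(4) = 12*z^2 + 7*z - 45
(5) = -2*z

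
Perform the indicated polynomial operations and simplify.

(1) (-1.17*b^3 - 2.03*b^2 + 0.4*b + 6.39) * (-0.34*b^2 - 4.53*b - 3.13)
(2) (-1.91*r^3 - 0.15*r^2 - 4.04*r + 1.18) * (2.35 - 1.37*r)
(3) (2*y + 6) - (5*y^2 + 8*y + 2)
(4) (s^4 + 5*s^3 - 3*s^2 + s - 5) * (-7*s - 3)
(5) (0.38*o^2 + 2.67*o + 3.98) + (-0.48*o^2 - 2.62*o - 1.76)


(1) = 0.3978*b^5 + 5.9903*b^4 + 12.722*b^3 + 2.3693*b^2 - 30.1987*b - 20.0007
(2) = 2.6167*r^4 - 4.283*r^3 + 5.1823*r^2 - 11.1106*r + 2.773
(3) = -5*y^2 - 6*y + 4
(4) = -7*s^5 - 38*s^4 + 6*s^3 + 2*s^2 + 32*s + 15
(5) = -0.1*o^2 + 0.05*o + 2.22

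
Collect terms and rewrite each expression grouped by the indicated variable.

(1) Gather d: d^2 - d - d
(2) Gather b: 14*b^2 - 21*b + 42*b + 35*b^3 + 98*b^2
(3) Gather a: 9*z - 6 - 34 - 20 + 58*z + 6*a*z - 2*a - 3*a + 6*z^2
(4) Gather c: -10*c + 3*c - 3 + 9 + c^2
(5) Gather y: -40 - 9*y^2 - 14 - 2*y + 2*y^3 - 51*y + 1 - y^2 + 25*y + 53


(1) = d^2 - 2*d
(2) = 35*b^3 + 112*b^2 + 21*b
(3) = a*(6*z - 5) + 6*z^2 + 67*z - 60
(4) = c^2 - 7*c + 6
(5) = 2*y^3 - 10*y^2 - 28*y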